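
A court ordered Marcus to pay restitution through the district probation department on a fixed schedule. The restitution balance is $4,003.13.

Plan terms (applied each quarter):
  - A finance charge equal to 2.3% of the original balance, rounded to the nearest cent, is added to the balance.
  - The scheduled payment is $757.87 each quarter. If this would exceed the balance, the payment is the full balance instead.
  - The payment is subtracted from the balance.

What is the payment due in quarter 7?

$100.40

Quarter 1: opening $4,003.13; interest $92.07 → $4,095.20; payment $757.87; balance $3,337.33
Quarter 2: opening $3,337.33; interest $92.07 → $3,429.40; payment $757.87; balance $2,671.53
Quarter 3: opening $2,671.53; interest $92.07 → $2,763.60; payment $757.87; balance $2,005.73
Quarter 4: opening $2,005.73; interest $92.07 → $2,097.80; payment $757.87; balance $1,339.93
Quarter 5: opening $1,339.93; interest $92.07 → $1,432.00; payment $757.87; balance $674.13
Quarter 6: opening $674.13; interest $92.07 → $766.20; payment $757.87; balance $8.33
Quarter 7: opening $8.33; interest $92.07 → $100.40; payment $100.40; balance $0.00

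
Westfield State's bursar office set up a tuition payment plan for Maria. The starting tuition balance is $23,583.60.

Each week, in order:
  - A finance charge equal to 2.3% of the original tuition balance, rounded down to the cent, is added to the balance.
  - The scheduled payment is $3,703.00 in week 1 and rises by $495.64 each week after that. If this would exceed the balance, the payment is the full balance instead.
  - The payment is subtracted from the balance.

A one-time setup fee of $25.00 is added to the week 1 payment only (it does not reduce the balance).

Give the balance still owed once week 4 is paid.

$7,967.44

Week 1: opening $23,583.60; interest $542.42 → $24,126.02; payment $3,703.00 (+ $25.00 fee); balance $20,423.02
Week 2: opening $20,423.02; interest $542.42 → $20,965.44; payment $4,198.64; balance $16,766.80
Week 3: opening $16,766.80; interest $542.42 → $17,309.22; payment $4,694.28; balance $12,614.94
Week 4: opening $12,614.94; interest $542.42 → $13,157.36; payment $5,189.92; balance $7,967.44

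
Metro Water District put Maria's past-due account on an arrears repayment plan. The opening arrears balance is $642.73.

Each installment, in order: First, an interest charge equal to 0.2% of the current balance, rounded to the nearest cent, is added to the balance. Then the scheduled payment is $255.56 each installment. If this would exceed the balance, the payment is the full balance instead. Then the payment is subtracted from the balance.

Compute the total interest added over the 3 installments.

Installment 1: opening $642.73; interest $1.29 → $644.02; payment $255.56; balance $388.46
Installment 2: opening $388.46; interest $0.78 → $389.24; payment $255.56; balance $133.68
Installment 3: opening $133.68; interest $0.27 → $133.95; payment $133.95; balance $0.00
Total interest: $1.29 + $0.78 + $0.27 = $2.34

$2.34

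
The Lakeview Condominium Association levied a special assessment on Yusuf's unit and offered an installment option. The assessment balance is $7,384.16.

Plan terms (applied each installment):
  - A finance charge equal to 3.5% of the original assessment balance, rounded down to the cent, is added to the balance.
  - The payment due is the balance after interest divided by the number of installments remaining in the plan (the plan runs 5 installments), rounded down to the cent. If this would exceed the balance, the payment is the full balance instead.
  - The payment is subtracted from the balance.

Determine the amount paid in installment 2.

$1,593.13

Installment 1: opening $7,384.16; interest $258.44 → $7,642.60; payment $1,528.52; balance $6,114.08
Installment 2: opening $6,114.08; interest $258.44 → $6,372.52; payment $1,593.13; balance $4,779.39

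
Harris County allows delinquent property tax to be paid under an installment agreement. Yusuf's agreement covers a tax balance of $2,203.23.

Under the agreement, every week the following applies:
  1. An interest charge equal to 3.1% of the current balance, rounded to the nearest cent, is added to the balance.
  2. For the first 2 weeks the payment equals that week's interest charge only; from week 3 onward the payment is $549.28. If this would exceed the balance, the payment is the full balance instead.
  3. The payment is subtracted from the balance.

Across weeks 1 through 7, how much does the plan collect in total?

Week 1: $2,203.23 +$68.30 interest = $2,271.53; pay $68.30 → $2,203.23
Week 2: $2,203.23 +$68.30 interest = $2,271.53; pay $68.30 → $2,203.23
Week 3: $2,203.23 +$68.30 interest = $2,271.53; pay $549.28 → $1,722.25
Week 4: $1,722.25 +$53.39 interest = $1,775.64; pay $549.28 → $1,226.36
Week 5: $1,226.36 +$38.02 interest = $1,264.38; pay $549.28 → $715.10
Week 6: $715.10 +$22.17 interest = $737.27; pay $549.28 → $187.99
Week 7: $187.99 +$5.83 interest = $193.82; pay $193.82 → $0.00
Total paid: $2,527.54

$2,527.54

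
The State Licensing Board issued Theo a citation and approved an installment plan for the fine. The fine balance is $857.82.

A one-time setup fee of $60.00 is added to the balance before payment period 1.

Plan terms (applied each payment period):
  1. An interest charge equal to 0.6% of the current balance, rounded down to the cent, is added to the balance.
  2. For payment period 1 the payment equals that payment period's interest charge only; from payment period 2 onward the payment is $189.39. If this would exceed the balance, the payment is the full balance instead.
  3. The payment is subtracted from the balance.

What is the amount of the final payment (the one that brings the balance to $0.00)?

# | Opening | Interest | Payment | End bal
1 | $917.82 | $5.50 | $5.50 | $917.82
2 | $917.82 | $5.50 | $189.39 | $733.93
3 | $733.93 | $4.40 | $189.39 | $548.94
4 | $548.94 | $3.29 | $189.39 | $362.84
5 | $362.84 | $2.17 | $189.39 | $175.62
6 | $175.62 | $1.05 | $176.67 | $0.00

$176.67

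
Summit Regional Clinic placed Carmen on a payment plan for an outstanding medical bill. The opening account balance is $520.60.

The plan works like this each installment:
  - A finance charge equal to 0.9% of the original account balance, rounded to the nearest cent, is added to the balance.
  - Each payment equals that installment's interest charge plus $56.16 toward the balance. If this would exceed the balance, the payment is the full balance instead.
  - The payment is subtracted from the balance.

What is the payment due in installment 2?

Installment 1: $520.60 +$4.69 interest = $525.29; pay $60.85 → $464.44
Installment 2: $464.44 +$4.69 interest = $469.13; pay $60.85 → $408.28

$60.85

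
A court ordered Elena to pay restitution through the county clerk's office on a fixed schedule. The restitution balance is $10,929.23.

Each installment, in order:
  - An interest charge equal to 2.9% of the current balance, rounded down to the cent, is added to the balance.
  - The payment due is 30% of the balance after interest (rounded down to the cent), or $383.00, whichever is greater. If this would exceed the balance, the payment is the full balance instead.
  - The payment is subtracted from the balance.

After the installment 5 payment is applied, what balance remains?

Installment 1: opening $10,929.23; interest $316.94 → $11,246.17; payment $3,373.85; balance $7,872.32
Installment 2: opening $7,872.32; interest $228.29 → $8,100.61; payment $2,430.18; balance $5,670.43
Installment 3: opening $5,670.43; interest $164.44 → $5,834.87; payment $1,750.46; balance $4,084.41
Installment 4: opening $4,084.41; interest $118.44 → $4,202.85; payment $1,260.85; balance $2,942.00
Installment 5: opening $2,942.00; interest $85.31 → $3,027.31; payment $908.19; balance $2,119.12

$2,119.12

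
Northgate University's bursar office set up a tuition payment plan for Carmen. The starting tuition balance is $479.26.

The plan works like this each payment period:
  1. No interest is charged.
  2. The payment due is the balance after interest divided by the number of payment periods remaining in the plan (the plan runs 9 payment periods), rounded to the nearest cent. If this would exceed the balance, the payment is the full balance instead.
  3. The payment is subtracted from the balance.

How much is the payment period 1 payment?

Payment period 1: opening $479.26; payment $53.25; balance $426.01

$53.25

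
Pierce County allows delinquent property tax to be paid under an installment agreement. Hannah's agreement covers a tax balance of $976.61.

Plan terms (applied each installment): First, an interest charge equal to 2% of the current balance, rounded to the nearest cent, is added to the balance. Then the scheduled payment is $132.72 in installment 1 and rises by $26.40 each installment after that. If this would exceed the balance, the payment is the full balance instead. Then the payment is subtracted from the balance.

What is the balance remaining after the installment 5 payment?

$118.24

# | Opening | Interest | Payment | End bal
1 | $976.61 | $19.53 | $132.72 | $863.42
2 | $863.42 | $17.27 | $159.12 | $721.57
3 | $721.57 | $14.43 | $185.52 | $550.48
4 | $550.48 | $11.01 | $211.92 | $349.57
5 | $349.57 | $6.99 | $238.32 | $118.24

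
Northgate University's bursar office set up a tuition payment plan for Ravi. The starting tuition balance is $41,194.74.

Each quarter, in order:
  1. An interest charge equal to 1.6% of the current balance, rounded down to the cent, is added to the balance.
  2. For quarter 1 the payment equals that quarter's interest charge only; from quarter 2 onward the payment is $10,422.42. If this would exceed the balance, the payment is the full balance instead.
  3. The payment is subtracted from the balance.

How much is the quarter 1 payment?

Quarter 1: opening $41,194.74; interest $659.11 → $41,853.85; payment $659.11; balance $41,194.74

$659.11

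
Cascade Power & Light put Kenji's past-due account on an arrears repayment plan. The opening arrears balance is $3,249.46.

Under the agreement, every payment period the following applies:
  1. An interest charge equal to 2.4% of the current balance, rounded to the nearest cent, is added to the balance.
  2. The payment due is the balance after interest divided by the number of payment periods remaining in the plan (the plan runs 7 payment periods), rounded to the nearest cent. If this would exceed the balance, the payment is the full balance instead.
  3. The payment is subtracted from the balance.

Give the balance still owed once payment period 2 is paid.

$2,433.79

Payment period 1: $3,249.46 +$77.99 interest = $3,327.45; pay $475.35 → $2,852.10
Payment period 2: $2,852.10 +$68.45 interest = $2,920.55; pay $486.76 → $2,433.79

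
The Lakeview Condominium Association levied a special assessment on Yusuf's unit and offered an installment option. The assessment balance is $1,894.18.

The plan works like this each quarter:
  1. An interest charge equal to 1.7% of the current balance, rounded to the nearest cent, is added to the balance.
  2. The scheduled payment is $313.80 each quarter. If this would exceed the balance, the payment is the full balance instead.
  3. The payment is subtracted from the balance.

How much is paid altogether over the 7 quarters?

$2,016.16

# | Opening | Interest | Payment | End bal
1 | $1,894.18 | $32.20 | $313.80 | $1,612.58
2 | $1,612.58 | $27.41 | $313.80 | $1,326.19
3 | $1,326.19 | $22.55 | $313.80 | $1,034.94
4 | $1,034.94 | $17.59 | $313.80 | $738.73
5 | $738.73 | $12.56 | $313.80 | $437.49
6 | $437.49 | $7.44 | $313.80 | $131.13
7 | $131.13 | $2.23 | $133.36 | $0.00
Total paid: $2,016.16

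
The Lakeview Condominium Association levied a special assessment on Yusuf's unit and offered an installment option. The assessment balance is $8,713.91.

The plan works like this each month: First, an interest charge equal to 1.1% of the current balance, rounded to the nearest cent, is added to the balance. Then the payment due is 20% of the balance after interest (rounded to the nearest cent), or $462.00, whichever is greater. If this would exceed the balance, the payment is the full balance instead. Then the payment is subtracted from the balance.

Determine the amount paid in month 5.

$753.98

Month 1: $8,713.91 +$95.85 interest = $8,809.76; pay $1,761.95 → $7,047.81
Month 2: $7,047.81 +$77.53 interest = $7,125.34; pay $1,425.07 → $5,700.27
Month 3: $5,700.27 +$62.70 interest = $5,762.97; pay $1,152.59 → $4,610.38
Month 4: $4,610.38 +$50.71 interest = $4,661.09; pay $932.22 → $3,728.87
Month 5: $3,728.87 +$41.02 interest = $3,769.89; pay $753.98 → $3,015.91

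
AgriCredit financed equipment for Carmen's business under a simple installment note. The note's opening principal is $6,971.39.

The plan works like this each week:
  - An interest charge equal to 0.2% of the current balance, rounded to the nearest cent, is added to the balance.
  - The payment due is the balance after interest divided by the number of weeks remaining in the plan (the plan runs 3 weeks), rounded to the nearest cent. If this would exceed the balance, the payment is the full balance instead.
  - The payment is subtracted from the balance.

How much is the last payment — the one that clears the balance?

# | Opening | Interest | Payment | End bal
1 | $6,971.39 | $13.94 | $2,328.44 | $4,656.89
2 | $4,656.89 | $9.31 | $2,333.10 | $2,333.10
3 | $2,333.10 | $4.67 | $2,337.77 | $0.00

$2,337.77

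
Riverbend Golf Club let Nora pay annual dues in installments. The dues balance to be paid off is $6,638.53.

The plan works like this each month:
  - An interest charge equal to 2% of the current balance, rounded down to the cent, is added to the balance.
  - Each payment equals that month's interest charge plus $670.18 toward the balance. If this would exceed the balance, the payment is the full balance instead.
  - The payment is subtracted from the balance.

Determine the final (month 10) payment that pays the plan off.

$619.04

# | Opening | Interest | Payment | End bal
1 | $6,638.53 | $132.77 | $802.95 | $5,968.35
2 | $5,968.35 | $119.36 | $789.54 | $5,298.17
3 | $5,298.17 | $105.96 | $776.14 | $4,627.99
4 | $4,627.99 | $92.55 | $762.73 | $3,957.81
5 | $3,957.81 | $79.15 | $749.33 | $3,287.63
6 | $3,287.63 | $65.75 | $735.93 | $2,617.45
7 | $2,617.45 | $52.34 | $722.52 | $1,947.27
8 | $1,947.27 | $38.94 | $709.12 | $1,277.09
9 | $1,277.09 | $25.54 | $695.72 | $606.91
10 | $606.91 | $12.13 | $619.04 | $0.00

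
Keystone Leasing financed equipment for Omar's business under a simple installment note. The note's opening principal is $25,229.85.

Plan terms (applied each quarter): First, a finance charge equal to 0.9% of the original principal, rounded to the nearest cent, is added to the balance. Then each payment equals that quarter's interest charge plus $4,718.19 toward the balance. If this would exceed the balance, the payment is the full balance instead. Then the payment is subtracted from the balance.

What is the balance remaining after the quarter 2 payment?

$15,793.47

Quarter 1: opening $25,229.85; interest $227.07 → $25,456.92; payment $4,945.26; balance $20,511.66
Quarter 2: opening $20,511.66; interest $227.07 → $20,738.73; payment $4,945.26; balance $15,793.47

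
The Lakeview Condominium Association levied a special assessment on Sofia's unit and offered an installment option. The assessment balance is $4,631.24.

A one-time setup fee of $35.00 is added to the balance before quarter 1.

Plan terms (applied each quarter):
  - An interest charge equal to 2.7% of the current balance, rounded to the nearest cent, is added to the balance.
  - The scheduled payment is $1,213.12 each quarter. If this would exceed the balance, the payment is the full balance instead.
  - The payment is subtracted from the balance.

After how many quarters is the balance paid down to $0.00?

Quarter 1: $4,666.24 +$125.99 interest = $4,792.23; pay $1,213.12 → $3,579.11
Quarter 2: $3,579.11 +$96.64 interest = $3,675.75; pay $1,213.12 → $2,462.63
Quarter 3: $2,462.63 +$66.49 interest = $2,529.12; pay $1,213.12 → $1,316.00
Quarter 4: $1,316.00 +$35.53 interest = $1,351.53; pay $1,213.12 → $138.41
Quarter 5: $138.41 +$3.74 interest = $142.15; pay $142.15 → $0.00
Balance reaches $0.00 in quarter 5.

5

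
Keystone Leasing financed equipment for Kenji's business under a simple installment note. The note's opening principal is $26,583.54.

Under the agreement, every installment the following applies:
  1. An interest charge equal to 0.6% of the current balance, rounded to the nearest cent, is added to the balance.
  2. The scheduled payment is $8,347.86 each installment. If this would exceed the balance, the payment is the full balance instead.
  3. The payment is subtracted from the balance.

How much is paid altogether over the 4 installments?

Installment 1: opening $26,583.54; interest $159.50 → $26,743.04; payment $8,347.86; balance $18,395.18
Installment 2: opening $18,395.18; interest $110.37 → $18,505.55; payment $8,347.86; balance $10,157.69
Installment 3: opening $10,157.69; interest $60.95 → $10,218.64; payment $8,347.86; balance $1,870.78
Installment 4: opening $1,870.78; interest $11.22 → $1,882.00; payment $1,882.00; balance $0.00
Total paid: $26,925.58

$26,925.58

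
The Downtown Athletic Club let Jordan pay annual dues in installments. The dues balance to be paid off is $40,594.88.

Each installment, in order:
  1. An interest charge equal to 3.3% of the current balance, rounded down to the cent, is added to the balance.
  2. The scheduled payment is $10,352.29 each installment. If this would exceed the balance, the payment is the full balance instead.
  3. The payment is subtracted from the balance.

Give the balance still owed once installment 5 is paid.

$0.00

Installment 1: $40,594.88 +$1,339.63 interest = $41,934.51; pay $10,352.29 → $31,582.22
Installment 2: $31,582.22 +$1,042.21 interest = $32,624.43; pay $10,352.29 → $22,272.14
Installment 3: $22,272.14 +$734.98 interest = $23,007.12; pay $10,352.29 → $12,654.83
Installment 4: $12,654.83 +$417.60 interest = $13,072.43; pay $10,352.29 → $2,720.14
Installment 5: $2,720.14 +$89.76 interest = $2,809.90; pay $2,809.90 → $0.00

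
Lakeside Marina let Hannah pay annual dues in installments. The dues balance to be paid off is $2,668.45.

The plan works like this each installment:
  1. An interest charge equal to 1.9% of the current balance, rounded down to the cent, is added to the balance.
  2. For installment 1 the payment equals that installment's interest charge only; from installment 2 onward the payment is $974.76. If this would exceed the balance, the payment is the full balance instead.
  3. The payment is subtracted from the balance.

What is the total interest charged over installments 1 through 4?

$149.79

Installment 1: $2,668.45 +$50.70 interest = $2,719.15; pay $50.70 → $2,668.45
Installment 2: $2,668.45 +$50.70 interest = $2,719.15; pay $974.76 → $1,744.39
Installment 3: $1,744.39 +$33.14 interest = $1,777.53; pay $974.76 → $802.77
Installment 4: $802.77 +$15.25 interest = $818.02; pay $818.02 → $0.00
Total interest: $50.70 + $50.70 + $33.14 + $15.25 = $149.79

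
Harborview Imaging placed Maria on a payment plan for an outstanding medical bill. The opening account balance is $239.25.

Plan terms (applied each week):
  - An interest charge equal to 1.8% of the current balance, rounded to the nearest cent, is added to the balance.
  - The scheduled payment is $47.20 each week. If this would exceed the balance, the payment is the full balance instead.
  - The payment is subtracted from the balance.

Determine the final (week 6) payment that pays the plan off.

# | Opening | Interest | Payment | End bal
1 | $239.25 | $4.31 | $47.20 | $196.36
2 | $196.36 | $3.53 | $47.20 | $152.69
3 | $152.69 | $2.75 | $47.20 | $108.24
4 | $108.24 | $1.95 | $47.20 | $62.99
5 | $62.99 | $1.13 | $47.20 | $16.92
6 | $16.92 | $0.30 | $17.22 | $0.00

$17.22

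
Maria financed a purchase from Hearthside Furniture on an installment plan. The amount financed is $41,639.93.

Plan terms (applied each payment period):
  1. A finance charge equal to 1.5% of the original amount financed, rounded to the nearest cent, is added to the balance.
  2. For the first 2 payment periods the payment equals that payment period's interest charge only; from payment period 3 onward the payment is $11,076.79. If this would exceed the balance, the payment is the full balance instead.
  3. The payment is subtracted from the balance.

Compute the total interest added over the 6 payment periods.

$3,747.60

# | Opening | Interest | Payment | End bal
1 | $41,639.93 | $624.60 | $624.60 | $41,639.93
2 | $41,639.93 | $624.60 | $624.60 | $41,639.93
3 | $41,639.93 | $624.60 | $11,076.79 | $31,187.74
4 | $31,187.74 | $624.60 | $11,076.79 | $20,735.55
5 | $20,735.55 | $624.60 | $11,076.79 | $10,283.36
6 | $10,283.36 | $624.60 | $10,907.96 | $0.00
Total interest: $624.60 + $624.60 + $624.60 + $624.60 + $624.60 + $624.60 = $3,747.60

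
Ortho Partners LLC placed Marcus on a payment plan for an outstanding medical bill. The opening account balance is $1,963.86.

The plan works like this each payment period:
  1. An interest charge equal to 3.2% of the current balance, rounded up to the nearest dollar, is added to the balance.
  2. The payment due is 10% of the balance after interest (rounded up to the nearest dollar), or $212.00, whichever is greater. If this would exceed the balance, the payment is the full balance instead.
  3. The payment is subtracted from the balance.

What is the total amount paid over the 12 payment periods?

Payment period 1: opening $1,963.86; interest $63.00 → $2,026.86; payment $212.00; balance $1,814.86
Payment period 2: opening $1,814.86; interest $59.00 → $1,873.86; payment $212.00; balance $1,661.86
Payment period 3: opening $1,661.86; interest $54.00 → $1,715.86; payment $212.00; balance $1,503.86
Payment period 4: opening $1,503.86; interest $49.00 → $1,552.86; payment $212.00; balance $1,340.86
Payment period 5: opening $1,340.86; interest $43.00 → $1,383.86; payment $212.00; balance $1,171.86
Payment period 6: opening $1,171.86; interest $38.00 → $1,209.86; payment $212.00; balance $997.86
Payment period 7: opening $997.86; interest $32.00 → $1,029.86; payment $212.00; balance $817.86
Payment period 8: opening $817.86; interest $27.00 → $844.86; payment $212.00; balance $632.86
Payment period 9: opening $632.86; interest $21.00 → $653.86; payment $212.00; balance $441.86
Payment period 10: opening $441.86; interest $15.00 → $456.86; payment $212.00; balance $244.86
Payment period 11: opening $244.86; interest $8.00 → $252.86; payment $212.00; balance $40.86
Payment period 12: opening $40.86; interest $2.00 → $42.86; payment $42.86; balance $0.00
Total paid: $2,374.86

$2,374.86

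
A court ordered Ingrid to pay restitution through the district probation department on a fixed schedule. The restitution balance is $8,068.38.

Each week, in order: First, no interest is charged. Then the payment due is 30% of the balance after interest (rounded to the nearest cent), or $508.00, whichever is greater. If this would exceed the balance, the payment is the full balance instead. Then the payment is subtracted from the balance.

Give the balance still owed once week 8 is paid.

# | Opening | Payment | End bal
1 | $8,068.38 | $2,420.51 | $5,647.87
2 | $5,647.87 | $1,694.36 | $3,953.51
3 | $3,953.51 | $1,186.05 | $2,767.46
4 | $2,767.46 | $830.24 | $1,937.22
5 | $1,937.22 | $581.17 | $1,356.05
6 | $1,356.05 | $508.00 | $848.05
7 | $848.05 | $508.00 | $340.05
8 | $340.05 | $340.05 | $0.00

$0.00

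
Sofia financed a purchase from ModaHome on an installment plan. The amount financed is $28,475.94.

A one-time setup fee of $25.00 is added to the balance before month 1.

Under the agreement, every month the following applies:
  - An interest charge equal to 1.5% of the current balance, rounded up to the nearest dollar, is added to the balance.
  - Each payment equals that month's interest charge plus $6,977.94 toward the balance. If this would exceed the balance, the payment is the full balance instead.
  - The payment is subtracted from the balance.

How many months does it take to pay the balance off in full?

5

# | Opening | Interest | Payment | End bal
1 | $28,500.94 | $428.00 | $7,405.94 | $21,523.00
2 | $21,523.00 | $323.00 | $7,300.94 | $14,545.06
3 | $14,545.06 | $219.00 | $7,196.94 | $7,567.12
4 | $7,567.12 | $114.00 | $7,091.94 | $589.18
5 | $589.18 | $9.00 | $598.18 | $0.00
Balance reaches $0.00 in month 5.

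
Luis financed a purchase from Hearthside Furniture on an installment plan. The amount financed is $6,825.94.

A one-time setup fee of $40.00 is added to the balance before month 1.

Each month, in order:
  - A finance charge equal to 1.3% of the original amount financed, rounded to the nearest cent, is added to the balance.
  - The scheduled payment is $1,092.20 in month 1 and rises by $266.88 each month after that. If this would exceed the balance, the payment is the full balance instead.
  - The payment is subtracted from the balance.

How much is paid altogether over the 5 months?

Month 1: opening $6,865.94; interest $88.74 → $6,954.68; payment $1,092.20; balance $5,862.48
Month 2: opening $5,862.48; interest $88.74 → $5,951.22; payment $1,359.08; balance $4,592.14
Month 3: opening $4,592.14; interest $88.74 → $4,680.88; payment $1,625.96; balance $3,054.92
Month 4: opening $3,054.92; interest $88.74 → $3,143.66; payment $1,892.84; balance $1,250.82
Month 5: opening $1,250.82; interest $88.74 → $1,339.56; payment $1,339.56; balance $0.00
Total paid: $7,309.64

$7,309.64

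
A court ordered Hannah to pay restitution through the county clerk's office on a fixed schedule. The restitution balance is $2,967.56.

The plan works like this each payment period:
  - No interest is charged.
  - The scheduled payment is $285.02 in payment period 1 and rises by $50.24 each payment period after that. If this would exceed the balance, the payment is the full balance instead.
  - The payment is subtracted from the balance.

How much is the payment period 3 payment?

$385.50

Payment period 1: $2,967.56 − $285.02 → $2,682.54
Payment period 2: $2,682.54 − $335.26 → $2,347.28
Payment period 3: $2,347.28 − $385.50 → $1,961.78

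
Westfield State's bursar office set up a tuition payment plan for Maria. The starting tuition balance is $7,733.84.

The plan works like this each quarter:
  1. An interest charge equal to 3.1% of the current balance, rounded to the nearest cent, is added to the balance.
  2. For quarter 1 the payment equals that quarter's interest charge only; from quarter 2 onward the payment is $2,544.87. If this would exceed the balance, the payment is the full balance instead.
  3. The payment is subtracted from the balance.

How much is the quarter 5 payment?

Quarter 1: opening $7,733.84; interest $239.75 → $7,973.59; payment $239.75; balance $7,733.84
Quarter 2: opening $7,733.84; interest $239.75 → $7,973.59; payment $2,544.87; balance $5,428.72
Quarter 3: opening $5,428.72; interest $168.29 → $5,597.01; payment $2,544.87; balance $3,052.14
Quarter 4: opening $3,052.14; interest $94.62 → $3,146.76; payment $2,544.87; balance $601.89
Quarter 5: opening $601.89; interest $18.66 → $620.55; payment $620.55; balance $0.00

$620.55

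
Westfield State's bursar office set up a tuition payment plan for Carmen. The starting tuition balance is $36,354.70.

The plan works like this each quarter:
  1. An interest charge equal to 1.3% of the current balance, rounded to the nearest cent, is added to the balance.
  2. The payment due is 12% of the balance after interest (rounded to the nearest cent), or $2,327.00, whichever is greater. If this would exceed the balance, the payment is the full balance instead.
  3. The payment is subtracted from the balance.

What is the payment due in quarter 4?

Quarter 1: $36,354.70 +$472.61 interest = $36,827.31; pay $4,419.28 → $32,408.03
Quarter 2: $32,408.03 +$421.30 interest = $32,829.33; pay $3,939.52 → $28,889.81
Quarter 3: $28,889.81 +$375.57 interest = $29,265.38; pay $3,511.85 → $25,753.53
Quarter 4: $25,753.53 +$334.80 interest = $26,088.33; pay $3,130.60 → $22,957.73

$3,130.60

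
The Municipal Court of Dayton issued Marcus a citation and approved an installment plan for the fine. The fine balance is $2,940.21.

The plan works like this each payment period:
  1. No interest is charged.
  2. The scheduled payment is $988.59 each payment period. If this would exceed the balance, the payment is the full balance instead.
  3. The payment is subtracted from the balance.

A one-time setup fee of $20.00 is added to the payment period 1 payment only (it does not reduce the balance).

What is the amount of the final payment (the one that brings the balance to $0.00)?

# | Opening | Payment | Fee | End bal
1 | $2,940.21 | $988.59 | $20.00 | $1,951.62
2 | $1,951.62 | $988.59 | — | $963.03
3 | $963.03 | $963.03 | — | $0.00

$963.03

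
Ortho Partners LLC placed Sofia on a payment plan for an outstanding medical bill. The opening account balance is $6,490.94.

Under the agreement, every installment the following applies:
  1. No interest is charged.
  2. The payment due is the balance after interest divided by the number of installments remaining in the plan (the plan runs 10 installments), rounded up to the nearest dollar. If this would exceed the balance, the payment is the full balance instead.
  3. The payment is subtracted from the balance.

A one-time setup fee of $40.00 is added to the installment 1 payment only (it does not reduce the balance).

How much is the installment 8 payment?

$649.00

# | Opening | Payment | Fee | End bal
1 | $6,490.94 | $650.00 | $40.00 | $5,840.94
2 | $5,840.94 | $649.00 | — | $5,191.94
3 | $5,191.94 | $649.00 | — | $4,542.94
4 | $4,542.94 | $649.00 | — | $3,893.94
5 | $3,893.94 | $649.00 | — | $3,244.94
6 | $3,244.94 | $649.00 | — | $2,595.94
7 | $2,595.94 | $649.00 | — | $1,946.94
8 | $1,946.94 | $649.00 | — | $1,297.94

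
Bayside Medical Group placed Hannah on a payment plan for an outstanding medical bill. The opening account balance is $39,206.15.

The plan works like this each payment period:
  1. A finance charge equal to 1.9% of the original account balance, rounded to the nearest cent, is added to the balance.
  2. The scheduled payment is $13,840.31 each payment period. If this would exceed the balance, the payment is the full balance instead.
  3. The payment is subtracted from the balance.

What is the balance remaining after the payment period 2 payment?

$13,015.37

# | Opening | Interest | Payment | End bal
1 | $39,206.15 | $744.92 | $13,840.31 | $26,110.76
2 | $26,110.76 | $744.92 | $13,840.31 | $13,015.37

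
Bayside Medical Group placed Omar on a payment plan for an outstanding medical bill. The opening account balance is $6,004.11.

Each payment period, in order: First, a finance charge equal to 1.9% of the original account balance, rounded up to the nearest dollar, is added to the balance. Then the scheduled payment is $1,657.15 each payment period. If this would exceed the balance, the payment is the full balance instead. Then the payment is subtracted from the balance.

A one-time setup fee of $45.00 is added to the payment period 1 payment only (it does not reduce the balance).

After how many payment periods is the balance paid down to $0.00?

Payment period 1: opening $6,004.11; interest $115.00 → $6,119.11; payment $1,657.15 (+ $45.00 fee); balance $4,461.96
Payment period 2: opening $4,461.96; interest $115.00 → $4,576.96; payment $1,657.15; balance $2,919.81
Payment period 3: opening $2,919.81; interest $115.00 → $3,034.81; payment $1,657.15; balance $1,377.66
Payment period 4: opening $1,377.66; interest $115.00 → $1,492.66; payment $1,492.66; balance $0.00
Balance reaches $0.00 in payment period 4.

4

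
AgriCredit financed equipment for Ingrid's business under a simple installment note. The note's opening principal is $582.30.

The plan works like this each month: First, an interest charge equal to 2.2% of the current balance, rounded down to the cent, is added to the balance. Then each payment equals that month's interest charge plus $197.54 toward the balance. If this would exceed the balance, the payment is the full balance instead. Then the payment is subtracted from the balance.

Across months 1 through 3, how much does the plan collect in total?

# | Opening | Interest | Payment | End bal
1 | $582.30 | $12.81 | $210.35 | $384.76
2 | $384.76 | $8.46 | $206.00 | $187.22
3 | $187.22 | $4.11 | $191.33 | $0.00
Total paid: $607.68

$607.68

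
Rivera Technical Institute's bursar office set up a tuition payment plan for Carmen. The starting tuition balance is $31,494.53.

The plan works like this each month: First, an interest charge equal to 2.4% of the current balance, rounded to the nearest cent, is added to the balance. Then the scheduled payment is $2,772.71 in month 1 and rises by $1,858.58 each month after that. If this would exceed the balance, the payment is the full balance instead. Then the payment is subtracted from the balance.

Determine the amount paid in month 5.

# | Opening | Interest | Payment | End bal
1 | $31,494.53 | $755.87 | $2,772.71 | $29,477.69
2 | $29,477.69 | $707.46 | $4,631.29 | $25,553.86
3 | $25,553.86 | $613.29 | $6,489.87 | $19,677.28
4 | $19,677.28 | $472.25 | $8,348.45 | $11,801.08
5 | $11,801.08 | $283.23 | $10,207.03 | $1,877.28

$10,207.03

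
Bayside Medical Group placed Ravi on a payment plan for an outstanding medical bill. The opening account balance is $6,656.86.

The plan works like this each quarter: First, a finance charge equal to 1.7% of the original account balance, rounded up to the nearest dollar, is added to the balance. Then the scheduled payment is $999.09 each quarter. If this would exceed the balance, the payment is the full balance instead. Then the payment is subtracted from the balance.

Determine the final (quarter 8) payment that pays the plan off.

# | Opening | Interest | Payment | End bal
1 | $6,656.86 | $114.00 | $999.09 | $5,771.77
2 | $5,771.77 | $114.00 | $999.09 | $4,886.68
3 | $4,886.68 | $114.00 | $999.09 | $4,001.59
4 | $4,001.59 | $114.00 | $999.09 | $3,116.50
5 | $3,116.50 | $114.00 | $999.09 | $2,231.41
6 | $2,231.41 | $114.00 | $999.09 | $1,346.32
7 | $1,346.32 | $114.00 | $999.09 | $461.23
8 | $461.23 | $114.00 | $575.23 | $0.00

$575.23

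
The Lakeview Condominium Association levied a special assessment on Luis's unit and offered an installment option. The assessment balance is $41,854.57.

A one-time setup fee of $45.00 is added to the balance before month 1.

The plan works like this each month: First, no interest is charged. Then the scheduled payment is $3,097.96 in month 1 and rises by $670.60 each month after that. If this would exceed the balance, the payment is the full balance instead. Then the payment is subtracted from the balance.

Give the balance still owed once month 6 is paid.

$13,252.81

Month 1: opening $41,899.57; payment $3,097.96; balance $38,801.61
Month 2: opening $38,801.61; payment $3,768.56; balance $35,033.05
Month 3: opening $35,033.05; payment $4,439.16; balance $30,593.89
Month 4: opening $30,593.89; payment $5,109.76; balance $25,484.13
Month 5: opening $25,484.13; payment $5,780.36; balance $19,703.77
Month 6: opening $19,703.77; payment $6,450.96; balance $13,252.81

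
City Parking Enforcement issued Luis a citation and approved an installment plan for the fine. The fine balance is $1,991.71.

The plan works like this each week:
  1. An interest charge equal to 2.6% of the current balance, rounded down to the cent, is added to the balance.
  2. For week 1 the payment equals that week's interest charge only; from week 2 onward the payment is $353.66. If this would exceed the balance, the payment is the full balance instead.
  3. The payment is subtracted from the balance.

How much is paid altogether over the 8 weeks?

$2,233.80

# | Opening | Interest | Payment | End bal
1 | $1,991.71 | $51.78 | $51.78 | $1,991.71
2 | $1,991.71 | $51.78 | $353.66 | $1,689.83
3 | $1,689.83 | $43.93 | $353.66 | $1,380.10
4 | $1,380.10 | $35.88 | $353.66 | $1,062.32
5 | $1,062.32 | $27.62 | $353.66 | $736.28
6 | $736.28 | $19.14 | $353.66 | $401.76
7 | $401.76 | $10.44 | $353.66 | $58.54
8 | $58.54 | $1.52 | $60.06 | $0.00
Total paid: $2,233.80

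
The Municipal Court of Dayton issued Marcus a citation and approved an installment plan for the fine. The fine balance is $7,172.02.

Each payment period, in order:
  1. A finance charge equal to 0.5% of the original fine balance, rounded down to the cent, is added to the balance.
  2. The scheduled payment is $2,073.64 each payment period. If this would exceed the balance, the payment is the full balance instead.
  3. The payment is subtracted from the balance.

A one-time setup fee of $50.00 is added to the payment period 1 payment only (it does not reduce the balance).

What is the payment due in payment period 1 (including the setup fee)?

Payment period 1: $7,172.02 +$35.86 interest = $7,207.88; pay $2,073.64 (+ $50.00 fee) → $5,134.24

$2,123.64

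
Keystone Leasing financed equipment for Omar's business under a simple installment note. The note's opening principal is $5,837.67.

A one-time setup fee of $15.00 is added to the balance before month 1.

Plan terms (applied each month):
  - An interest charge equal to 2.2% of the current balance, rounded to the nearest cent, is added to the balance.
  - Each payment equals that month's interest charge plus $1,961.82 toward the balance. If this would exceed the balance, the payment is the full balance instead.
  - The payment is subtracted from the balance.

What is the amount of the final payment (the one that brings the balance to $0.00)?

$1,971.47

Month 1: opening $5,852.67; interest $128.76 → $5,981.43; payment $2,090.58; balance $3,890.85
Month 2: opening $3,890.85; interest $85.60 → $3,976.45; payment $2,047.42; balance $1,929.03
Month 3: opening $1,929.03; interest $42.44 → $1,971.47; payment $1,971.47; balance $0.00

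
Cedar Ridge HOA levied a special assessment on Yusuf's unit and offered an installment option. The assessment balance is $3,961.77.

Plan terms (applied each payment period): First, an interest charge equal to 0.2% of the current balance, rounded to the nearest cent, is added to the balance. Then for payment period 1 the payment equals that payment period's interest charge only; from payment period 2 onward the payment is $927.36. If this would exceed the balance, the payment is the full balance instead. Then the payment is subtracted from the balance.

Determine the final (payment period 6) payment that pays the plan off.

$273.52

# | Opening | Interest | Payment | End bal
1 | $3,961.77 | $7.92 | $7.92 | $3,961.77
2 | $3,961.77 | $7.92 | $927.36 | $3,042.33
3 | $3,042.33 | $6.08 | $927.36 | $2,121.05
4 | $2,121.05 | $4.24 | $927.36 | $1,197.93
5 | $1,197.93 | $2.40 | $927.36 | $272.97
6 | $272.97 | $0.55 | $273.52 | $0.00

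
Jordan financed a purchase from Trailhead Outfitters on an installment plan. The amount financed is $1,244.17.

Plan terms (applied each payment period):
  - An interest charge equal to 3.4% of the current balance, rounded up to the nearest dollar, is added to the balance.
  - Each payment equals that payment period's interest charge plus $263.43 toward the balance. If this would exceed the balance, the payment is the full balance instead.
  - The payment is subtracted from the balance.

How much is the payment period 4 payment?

Payment period 1: opening $1,244.17; interest $43.00 → $1,287.17; payment $306.43; balance $980.74
Payment period 2: opening $980.74; interest $34.00 → $1,014.74; payment $297.43; balance $717.31
Payment period 3: opening $717.31; interest $25.00 → $742.31; payment $288.43; balance $453.88
Payment period 4: opening $453.88; interest $16.00 → $469.88; payment $279.43; balance $190.45

$279.43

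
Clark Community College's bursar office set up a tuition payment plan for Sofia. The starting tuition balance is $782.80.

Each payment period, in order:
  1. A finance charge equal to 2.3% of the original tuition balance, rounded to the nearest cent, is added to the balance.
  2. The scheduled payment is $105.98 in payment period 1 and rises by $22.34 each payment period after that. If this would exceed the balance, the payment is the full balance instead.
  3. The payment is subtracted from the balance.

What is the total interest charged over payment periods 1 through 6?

Payment period 1: $782.80 +$18.00 interest = $800.80; pay $105.98 → $694.82
Payment period 2: $694.82 +$18.00 interest = $712.82; pay $128.32 → $584.50
Payment period 3: $584.50 +$18.00 interest = $602.50; pay $150.66 → $451.84
Payment period 4: $451.84 +$18.00 interest = $469.84; pay $173.00 → $296.84
Payment period 5: $296.84 +$18.00 interest = $314.84; pay $195.34 → $119.50
Payment period 6: $119.50 +$18.00 interest = $137.50; pay $137.50 → $0.00
Total interest: $18.00 + $18.00 + $18.00 + $18.00 + $18.00 + $18.00 = $108.00

$108.00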